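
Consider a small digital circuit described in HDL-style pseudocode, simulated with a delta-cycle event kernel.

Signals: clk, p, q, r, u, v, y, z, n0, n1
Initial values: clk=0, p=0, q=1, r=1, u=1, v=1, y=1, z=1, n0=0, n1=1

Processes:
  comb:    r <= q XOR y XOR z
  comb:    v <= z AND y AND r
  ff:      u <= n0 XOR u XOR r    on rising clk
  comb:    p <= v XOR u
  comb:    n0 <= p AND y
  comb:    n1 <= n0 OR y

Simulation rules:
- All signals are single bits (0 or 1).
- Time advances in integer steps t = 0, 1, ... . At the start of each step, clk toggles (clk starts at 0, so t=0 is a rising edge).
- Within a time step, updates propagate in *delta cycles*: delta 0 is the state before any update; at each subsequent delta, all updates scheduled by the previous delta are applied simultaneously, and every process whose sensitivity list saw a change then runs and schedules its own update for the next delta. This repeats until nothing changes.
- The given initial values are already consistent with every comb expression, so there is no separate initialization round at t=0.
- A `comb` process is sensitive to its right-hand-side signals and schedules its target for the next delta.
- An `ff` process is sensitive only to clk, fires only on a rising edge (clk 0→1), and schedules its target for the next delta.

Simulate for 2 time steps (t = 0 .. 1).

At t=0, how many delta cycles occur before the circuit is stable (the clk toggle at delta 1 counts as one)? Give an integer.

[bits: q,v,r,clk,z,p,u,n1,y,n0]
t=0: Δ0=1110101110 Δ1=1111101110 Δ2=1111100110 Δ3=1111110110 Δ4=1111110111 | 4Δ
t=1: Δ0=1111110111 Δ1=1110110111 | 1Δ

4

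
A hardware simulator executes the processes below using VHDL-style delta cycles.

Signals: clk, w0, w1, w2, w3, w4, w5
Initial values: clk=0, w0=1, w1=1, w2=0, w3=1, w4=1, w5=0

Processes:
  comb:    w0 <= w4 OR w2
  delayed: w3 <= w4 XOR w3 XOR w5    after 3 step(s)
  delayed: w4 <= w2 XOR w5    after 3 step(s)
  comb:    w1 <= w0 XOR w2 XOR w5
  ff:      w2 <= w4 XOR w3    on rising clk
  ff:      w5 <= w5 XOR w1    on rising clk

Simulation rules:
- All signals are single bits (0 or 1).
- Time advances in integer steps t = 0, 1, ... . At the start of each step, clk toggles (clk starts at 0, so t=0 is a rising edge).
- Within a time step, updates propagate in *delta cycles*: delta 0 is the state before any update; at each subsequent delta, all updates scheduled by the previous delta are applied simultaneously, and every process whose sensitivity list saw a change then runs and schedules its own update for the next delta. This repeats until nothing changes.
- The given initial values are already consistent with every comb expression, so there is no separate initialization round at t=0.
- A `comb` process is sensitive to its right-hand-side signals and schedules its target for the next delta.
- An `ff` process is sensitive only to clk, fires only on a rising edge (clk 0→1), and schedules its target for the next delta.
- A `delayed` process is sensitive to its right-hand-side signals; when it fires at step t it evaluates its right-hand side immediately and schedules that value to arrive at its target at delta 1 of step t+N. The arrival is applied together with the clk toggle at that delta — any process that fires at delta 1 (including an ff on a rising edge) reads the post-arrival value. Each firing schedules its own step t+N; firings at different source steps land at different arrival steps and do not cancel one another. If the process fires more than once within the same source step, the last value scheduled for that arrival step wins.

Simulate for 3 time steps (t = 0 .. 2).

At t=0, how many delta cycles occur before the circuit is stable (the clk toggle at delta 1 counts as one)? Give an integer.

[bits: w4,w1,w0,w3,w5,w2,clk]
t=0: Δ0=1111000 Δ1=1111001 Δ2=1111101 Δ3=1011101 | 3Δ
t=1: Δ0=1011101 Δ1=1011100 | 1Δ
t=2: Δ0=1011100 Δ1=1011101 | 1Δ

3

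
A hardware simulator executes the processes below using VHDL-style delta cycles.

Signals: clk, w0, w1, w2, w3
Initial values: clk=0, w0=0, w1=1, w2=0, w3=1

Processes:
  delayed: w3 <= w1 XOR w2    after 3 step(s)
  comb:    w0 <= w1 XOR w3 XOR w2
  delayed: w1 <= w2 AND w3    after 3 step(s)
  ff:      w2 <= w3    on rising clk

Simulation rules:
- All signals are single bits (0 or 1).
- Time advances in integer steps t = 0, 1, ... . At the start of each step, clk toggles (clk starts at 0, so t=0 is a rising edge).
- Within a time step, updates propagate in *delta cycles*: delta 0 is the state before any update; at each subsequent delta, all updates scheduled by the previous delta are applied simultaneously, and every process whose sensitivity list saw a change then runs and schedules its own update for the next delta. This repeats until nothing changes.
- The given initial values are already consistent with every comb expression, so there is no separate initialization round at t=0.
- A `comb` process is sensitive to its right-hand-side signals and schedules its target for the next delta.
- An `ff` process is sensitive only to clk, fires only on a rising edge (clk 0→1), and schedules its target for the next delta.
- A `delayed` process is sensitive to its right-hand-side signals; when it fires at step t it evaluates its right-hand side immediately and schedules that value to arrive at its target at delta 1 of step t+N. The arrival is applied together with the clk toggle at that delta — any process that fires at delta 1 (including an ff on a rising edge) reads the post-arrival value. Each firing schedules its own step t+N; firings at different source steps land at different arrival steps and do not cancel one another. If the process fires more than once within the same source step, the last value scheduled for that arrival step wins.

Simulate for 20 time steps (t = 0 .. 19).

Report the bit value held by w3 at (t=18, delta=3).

[bits: w0,w2,w1,w3,clk]
t=0: Δ0=00110 Δ1=00111 Δ2=01111 Δ3=11111 | 3Δ
t=1: Δ0=11111 Δ1=11110 | 1Δ
t=2: Δ0=11110 Δ1=11111 | 1Δ
t=3: Δ0=11111 Δ1=11100 Δ2=01100 | 2Δ
t=4: Δ0=01100 Δ1=01101 Δ2=00101 Δ3=10101 | 3Δ
t=5: Δ0=10101 Δ1=10100 | 1Δ
t=6: Δ0=10100 Δ1=10001 Δ2=00001 | 2Δ
t=7: Δ0=00001 Δ1=00010 Δ2=10010 | 2Δ
t=8: Δ0=10010 Δ1=10011 Δ2=11011 Δ3=01011 | 3Δ
t=9: Δ0=01011 Δ1=01000 Δ2=11000 | 2Δ
t=10: Δ0=11000 Δ1=11001 Δ2=10001 Δ3=00001 | 3Δ
t=11: Δ0=00001 Δ1=00110 | 1Δ
t=12: Δ0=00110 Δ1=00011 Δ2=11011 Δ3=01011 | 3Δ
t=13: Δ0=01011 Δ1=01000 Δ2=11000 | 2Δ
t=14: Δ0=11000 Δ1=11011 Δ2=01011 | 2Δ
t=15: Δ0=01011 Δ1=01110 Δ2=11110 | 2Δ
t=16: Δ0=11110 Δ1=11011 Δ2=01011 | 2Δ
t=17: Δ0=01011 Δ1=01110 Δ2=11110 | 2Δ
t=18: Δ0=11110 Δ1=11101 Δ2=00101 Δ3=10101 | 3Δ
t=19: Δ0=10101 Δ1=10110 Δ2=00110 | 2Δ

0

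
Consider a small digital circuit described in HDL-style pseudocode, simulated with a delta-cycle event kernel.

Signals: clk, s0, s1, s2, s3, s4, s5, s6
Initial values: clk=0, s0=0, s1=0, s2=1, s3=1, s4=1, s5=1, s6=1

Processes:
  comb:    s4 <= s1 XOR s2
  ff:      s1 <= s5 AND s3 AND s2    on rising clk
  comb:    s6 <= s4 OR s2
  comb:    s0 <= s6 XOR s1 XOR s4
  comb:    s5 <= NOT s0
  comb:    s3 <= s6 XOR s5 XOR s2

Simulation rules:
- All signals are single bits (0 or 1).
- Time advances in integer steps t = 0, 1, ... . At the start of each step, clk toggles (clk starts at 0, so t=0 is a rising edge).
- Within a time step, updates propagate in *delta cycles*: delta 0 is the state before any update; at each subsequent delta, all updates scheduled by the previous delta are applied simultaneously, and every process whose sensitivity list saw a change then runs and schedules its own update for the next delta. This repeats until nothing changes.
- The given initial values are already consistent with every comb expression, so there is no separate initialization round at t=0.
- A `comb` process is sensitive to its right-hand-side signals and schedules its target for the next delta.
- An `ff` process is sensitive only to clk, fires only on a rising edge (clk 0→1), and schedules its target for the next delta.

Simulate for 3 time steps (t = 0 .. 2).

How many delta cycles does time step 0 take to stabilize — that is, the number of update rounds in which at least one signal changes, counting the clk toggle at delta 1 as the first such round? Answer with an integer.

6

t0.Δ0 s1=0 s3=1 s2=1 s4=1 s6=1 s0=0 s5=1 clk=0
t0.Δ1 s1=0 s3=1 s2=1 s4=1 s6=1 s0=0 s5=1 clk=1
t0.Δ2 s1=1 s3=1 s2=1 s4=1 s6=1 s0=0 s5=1 clk=1
t0.Δ3 s1=1 s3=1 s2=1 s4=0 s6=1 s0=1 s5=1 clk=1
t0.Δ4 s1=1 s3=1 s2=1 s4=0 s6=1 s0=0 s5=0 clk=1
t0.Δ5 s1=1 s3=0 s2=1 s4=0 s6=1 s0=0 s5=1 clk=1
t0.Δ6 s1=1 s3=1 s2=1 s4=0 s6=1 s0=0 s5=1 clk=1
t1.Δ0 s1=1 s3=1 s2=1 s4=0 s6=1 s0=0 s5=1 clk=1
t1.Δ1 s1=1 s3=1 s2=1 s4=0 s6=1 s0=0 s5=1 clk=0
t2.Δ0 s1=1 s3=1 s2=1 s4=0 s6=1 s0=0 s5=1 clk=0
t2.Δ1 s1=1 s3=1 s2=1 s4=0 s6=1 s0=0 s5=1 clk=1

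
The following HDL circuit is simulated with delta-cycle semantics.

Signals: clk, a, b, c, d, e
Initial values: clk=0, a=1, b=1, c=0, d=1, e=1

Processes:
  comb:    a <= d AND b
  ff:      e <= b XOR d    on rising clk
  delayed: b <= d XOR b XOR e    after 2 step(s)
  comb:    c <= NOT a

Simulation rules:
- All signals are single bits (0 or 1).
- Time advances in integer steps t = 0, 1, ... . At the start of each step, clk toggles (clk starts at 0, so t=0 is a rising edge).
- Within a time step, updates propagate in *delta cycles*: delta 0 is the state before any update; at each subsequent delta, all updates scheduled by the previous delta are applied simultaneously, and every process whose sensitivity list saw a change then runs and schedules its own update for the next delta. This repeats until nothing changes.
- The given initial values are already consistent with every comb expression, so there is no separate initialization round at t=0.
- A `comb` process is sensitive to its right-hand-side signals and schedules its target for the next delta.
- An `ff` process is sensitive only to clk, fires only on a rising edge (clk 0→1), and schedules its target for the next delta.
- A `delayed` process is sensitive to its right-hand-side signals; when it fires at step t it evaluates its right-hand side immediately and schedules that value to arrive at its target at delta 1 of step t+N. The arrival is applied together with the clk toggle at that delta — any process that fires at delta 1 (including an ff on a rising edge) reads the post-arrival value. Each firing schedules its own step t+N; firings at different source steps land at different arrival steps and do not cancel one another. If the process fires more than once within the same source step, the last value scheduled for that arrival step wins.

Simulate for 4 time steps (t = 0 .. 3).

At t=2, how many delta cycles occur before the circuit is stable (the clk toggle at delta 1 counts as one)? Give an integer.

t0.Δ0 c=0 b=1 a=1 clk=0 d=1 e=1
t0.Δ1 c=0 b=1 a=1 clk=1 d=1 e=1
t0.Δ2 c=0 b=1 a=1 clk=1 d=1 e=0
t1.Δ0 c=0 b=1 a=1 clk=1 d=1 e=0
t1.Δ1 c=0 b=1 a=1 clk=0 d=1 e=0
t2.Δ0 c=0 b=1 a=1 clk=0 d=1 e=0
t2.Δ1 c=0 b=0 a=1 clk=1 d=1 e=0
t2.Δ2 c=0 b=0 a=0 clk=1 d=1 e=1
t2.Δ3 c=1 b=0 a=0 clk=1 d=1 e=1
t3.Δ0 c=1 b=0 a=0 clk=1 d=1 e=1
t3.Δ1 c=1 b=0 a=0 clk=0 d=1 e=1

3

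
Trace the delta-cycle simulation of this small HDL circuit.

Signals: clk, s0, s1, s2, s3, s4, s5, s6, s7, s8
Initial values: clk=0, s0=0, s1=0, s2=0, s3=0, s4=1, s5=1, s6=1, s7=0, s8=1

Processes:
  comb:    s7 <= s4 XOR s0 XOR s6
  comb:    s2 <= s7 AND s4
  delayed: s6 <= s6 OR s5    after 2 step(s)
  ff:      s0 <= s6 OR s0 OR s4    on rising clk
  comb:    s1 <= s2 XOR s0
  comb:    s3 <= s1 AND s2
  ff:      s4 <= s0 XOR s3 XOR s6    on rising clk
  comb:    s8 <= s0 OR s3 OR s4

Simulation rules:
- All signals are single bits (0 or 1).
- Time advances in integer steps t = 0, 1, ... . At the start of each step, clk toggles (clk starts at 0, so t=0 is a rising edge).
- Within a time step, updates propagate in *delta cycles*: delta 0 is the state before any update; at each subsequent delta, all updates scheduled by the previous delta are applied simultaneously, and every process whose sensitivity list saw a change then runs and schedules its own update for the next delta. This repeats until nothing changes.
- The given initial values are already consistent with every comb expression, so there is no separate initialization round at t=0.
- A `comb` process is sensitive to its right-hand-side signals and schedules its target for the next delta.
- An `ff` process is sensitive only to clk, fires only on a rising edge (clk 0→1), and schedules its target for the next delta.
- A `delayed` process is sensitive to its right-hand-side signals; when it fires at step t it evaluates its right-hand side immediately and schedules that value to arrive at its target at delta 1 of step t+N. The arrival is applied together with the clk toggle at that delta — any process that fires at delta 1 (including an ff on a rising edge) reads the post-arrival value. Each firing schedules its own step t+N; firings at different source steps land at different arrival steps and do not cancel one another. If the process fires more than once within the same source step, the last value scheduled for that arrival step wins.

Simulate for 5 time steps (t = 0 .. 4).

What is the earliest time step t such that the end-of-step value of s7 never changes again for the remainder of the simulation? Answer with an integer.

2

[bits: clk,s4,s8,s0,s3,s2,s6,s5,s1,s7]
t=0: Δ0=0110001100 Δ1=1110001100 Δ2=1111001100 Δ3=1111001111 Δ4=1111011111 Δ5=1111111101 Δ6=1111011101 | 6Δ
t=1: Δ0=1111011101 Δ1=0111011101 | 1Δ
t=2: Δ0=0111011101 Δ1=1111011101 Δ2=1011011101 Δ3=1011001100 Δ4=1011001110 | 4Δ
t=3: Δ0=1011001110 Δ1=0011001110 | 1Δ
t=4: Δ0=0011001110 Δ1=1011001110 | 1Δ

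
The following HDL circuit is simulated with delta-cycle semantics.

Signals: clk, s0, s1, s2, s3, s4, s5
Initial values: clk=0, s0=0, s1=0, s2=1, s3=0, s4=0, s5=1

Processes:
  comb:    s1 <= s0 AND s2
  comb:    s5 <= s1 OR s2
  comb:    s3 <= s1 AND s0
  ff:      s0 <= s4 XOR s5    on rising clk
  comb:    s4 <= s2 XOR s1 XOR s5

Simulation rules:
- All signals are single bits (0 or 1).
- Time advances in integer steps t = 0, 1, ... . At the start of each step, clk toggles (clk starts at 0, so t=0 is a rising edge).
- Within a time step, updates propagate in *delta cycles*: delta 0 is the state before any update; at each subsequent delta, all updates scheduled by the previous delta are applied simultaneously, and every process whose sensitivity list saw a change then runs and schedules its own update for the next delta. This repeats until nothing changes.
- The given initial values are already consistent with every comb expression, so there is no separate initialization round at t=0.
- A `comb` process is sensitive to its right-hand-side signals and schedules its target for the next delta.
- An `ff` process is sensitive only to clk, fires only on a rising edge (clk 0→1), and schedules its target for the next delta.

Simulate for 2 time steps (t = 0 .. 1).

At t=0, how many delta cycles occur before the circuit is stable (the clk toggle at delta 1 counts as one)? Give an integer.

t0.Δ0 s1=0 s4=0 s2=1 s0=0 clk=0 s3=0 s5=1
t0.Δ1 s1=0 s4=0 s2=1 s0=0 clk=1 s3=0 s5=1
t0.Δ2 s1=0 s4=0 s2=1 s0=1 clk=1 s3=0 s5=1
t0.Δ3 s1=1 s4=0 s2=1 s0=1 clk=1 s3=0 s5=1
t0.Δ4 s1=1 s4=1 s2=1 s0=1 clk=1 s3=1 s5=1
t1.Δ0 s1=1 s4=1 s2=1 s0=1 clk=1 s3=1 s5=1
t1.Δ1 s1=1 s4=1 s2=1 s0=1 clk=0 s3=1 s5=1

4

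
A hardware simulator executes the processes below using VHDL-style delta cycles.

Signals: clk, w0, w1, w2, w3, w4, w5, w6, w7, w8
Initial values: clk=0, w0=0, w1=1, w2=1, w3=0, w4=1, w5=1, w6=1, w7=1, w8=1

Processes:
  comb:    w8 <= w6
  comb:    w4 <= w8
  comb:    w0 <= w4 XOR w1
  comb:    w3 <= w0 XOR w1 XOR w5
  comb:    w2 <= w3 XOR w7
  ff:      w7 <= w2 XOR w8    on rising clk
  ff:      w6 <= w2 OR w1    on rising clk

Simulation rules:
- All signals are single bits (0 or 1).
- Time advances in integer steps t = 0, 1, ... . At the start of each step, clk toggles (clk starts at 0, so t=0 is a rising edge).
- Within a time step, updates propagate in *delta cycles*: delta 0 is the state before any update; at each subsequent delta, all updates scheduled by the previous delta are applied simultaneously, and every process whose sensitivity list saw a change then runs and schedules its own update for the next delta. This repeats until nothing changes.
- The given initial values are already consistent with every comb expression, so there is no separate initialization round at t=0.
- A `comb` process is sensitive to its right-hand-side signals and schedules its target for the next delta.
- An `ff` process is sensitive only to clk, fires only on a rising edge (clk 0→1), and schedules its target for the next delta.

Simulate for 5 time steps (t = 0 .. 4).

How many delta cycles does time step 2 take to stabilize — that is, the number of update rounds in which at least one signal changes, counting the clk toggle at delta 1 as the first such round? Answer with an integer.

t0.Δ0 w7=1 w3=0 clk=0 w8=1 w1=1 w2=1 w0=0 w4=1 w5=1 w6=1
t0.Δ1 w7=1 w3=0 clk=1 w8=1 w1=1 w2=1 w0=0 w4=1 w5=1 w6=1
t0.Δ2 w7=0 w3=0 clk=1 w8=1 w1=1 w2=1 w0=0 w4=1 w5=1 w6=1
t0.Δ3 w7=0 w3=0 clk=1 w8=1 w1=1 w2=0 w0=0 w4=1 w5=1 w6=1
t1.Δ0 w7=0 w3=0 clk=1 w8=1 w1=1 w2=0 w0=0 w4=1 w5=1 w6=1
t1.Δ1 w7=0 w3=0 clk=0 w8=1 w1=1 w2=0 w0=0 w4=1 w5=1 w6=1
t2.Δ0 w7=0 w3=0 clk=0 w8=1 w1=1 w2=0 w0=0 w4=1 w5=1 w6=1
t2.Δ1 w7=0 w3=0 clk=1 w8=1 w1=1 w2=0 w0=0 w4=1 w5=1 w6=1
t2.Δ2 w7=1 w3=0 clk=1 w8=1 w1=1 w2=0 w0=0 w4=1 w5=1 w6=1
t2.Δ3 w7=1 w3=0 clk=1 w8=1 w1=1 w2=1 w0=0 w4=1 w5=1 w6=1
t3.Δ0 w7=1 w3=0 clk=1 w8=1 w1=1 w2=1 w0=0 w4=1 w5=1 w6=1
t3.Δ1 w7=1 w3=0 clk=0 w8=1 w1=1 w2=1 w0=0 w4=1 w5=1 w6=1
t4.Δ0 w7=1 w3=0 clk=0 w8=1 w1=1 w2=1 w0=0 w4=1 w5=1 w6=1
t4.Δ1 w7=1 w3=0 clk=1 w8=1 w1=1 w2=1 w0=0 w4=1 w5=1 w6=1
t4.Δ2 w7=0 w3=0 clk=1 w8=1 w1=1 w2=1 w0=0 w4=1 w5=1 w6=1
t4.Δ3 w7=0 w3=0 clk=1 w8=1 w1=1 w2=0 w0=0 w4=1 w5=1 w6=1

3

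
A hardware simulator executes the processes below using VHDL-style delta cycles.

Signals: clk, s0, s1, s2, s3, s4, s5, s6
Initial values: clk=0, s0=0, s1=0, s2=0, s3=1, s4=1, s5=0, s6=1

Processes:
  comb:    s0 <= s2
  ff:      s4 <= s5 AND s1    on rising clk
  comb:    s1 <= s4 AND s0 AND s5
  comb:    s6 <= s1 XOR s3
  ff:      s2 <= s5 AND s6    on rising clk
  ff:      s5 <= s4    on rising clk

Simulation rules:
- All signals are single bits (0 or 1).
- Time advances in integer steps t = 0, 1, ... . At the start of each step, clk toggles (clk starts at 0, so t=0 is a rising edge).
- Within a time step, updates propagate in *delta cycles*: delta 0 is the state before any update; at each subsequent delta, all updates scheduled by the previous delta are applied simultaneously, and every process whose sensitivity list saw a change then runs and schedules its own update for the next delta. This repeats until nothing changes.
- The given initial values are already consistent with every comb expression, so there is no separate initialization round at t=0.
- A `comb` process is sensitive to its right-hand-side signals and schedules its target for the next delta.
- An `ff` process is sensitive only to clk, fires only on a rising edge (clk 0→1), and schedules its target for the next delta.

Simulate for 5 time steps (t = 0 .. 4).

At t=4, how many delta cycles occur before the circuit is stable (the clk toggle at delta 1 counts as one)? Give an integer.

3

t=0 Δ0: s1=0 s2=0 clk=0 s3=1 s4=1 s6=1 s5=0 s0=0
  Δ1: clk:0→1
  Δ2: s4:1→0, s5:0→1
  (2Δ to stable)
t=1 Δ0: s1=0 s2=0 clk=1 s3=1 s4=0 s6=1 s5=1 s0=0
  Δ1: clk:1→0
  (1Δ to stable)
t=2 Δ0: s1=0 s2=0 clk=0 s3=1 s4=0 s6=1 s5=1 s0=0
  Δ1: clk:0→1
  Δ2: s2:0→1, s5:1→0
  Δ3: s0:0→1
  (3Δ to stable)
t=3 Δ0: s1=0 s2=1 clk=1 s3=1 s4=0 s6=1 s5=0 s0=1
  Δ1: clk:1→0
  (1Δ to stable)
t=4 Δ0: s1=0 s2=1 clk=0 s3=1 s4=0 s6=1 s5=0 s0=1
  Δ1: clk:0→1
  Δ2: s2:1→0
  Δ3: s0:1→0
  (3Δ to stable)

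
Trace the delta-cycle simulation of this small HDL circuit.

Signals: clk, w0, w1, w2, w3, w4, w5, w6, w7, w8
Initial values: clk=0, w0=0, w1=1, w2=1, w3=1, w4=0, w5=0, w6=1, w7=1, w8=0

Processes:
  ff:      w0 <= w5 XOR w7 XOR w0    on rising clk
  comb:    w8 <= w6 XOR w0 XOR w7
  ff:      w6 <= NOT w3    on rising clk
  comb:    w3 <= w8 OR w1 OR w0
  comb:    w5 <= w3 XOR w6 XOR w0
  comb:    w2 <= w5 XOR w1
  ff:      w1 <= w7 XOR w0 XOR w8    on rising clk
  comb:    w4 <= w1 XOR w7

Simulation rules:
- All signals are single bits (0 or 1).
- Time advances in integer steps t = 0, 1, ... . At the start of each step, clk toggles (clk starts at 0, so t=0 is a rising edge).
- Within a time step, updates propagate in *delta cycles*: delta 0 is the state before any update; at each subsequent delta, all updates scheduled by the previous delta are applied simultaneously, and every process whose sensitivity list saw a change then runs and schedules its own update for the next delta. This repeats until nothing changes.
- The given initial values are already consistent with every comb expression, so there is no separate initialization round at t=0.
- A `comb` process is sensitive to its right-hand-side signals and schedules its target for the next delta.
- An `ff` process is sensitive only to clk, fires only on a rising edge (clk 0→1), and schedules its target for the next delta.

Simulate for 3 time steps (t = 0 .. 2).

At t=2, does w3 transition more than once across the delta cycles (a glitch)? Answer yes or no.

yes

t=0 Δ0: w1=1 w5=0 w3=1 w4=0 w0=0 w6=1 w8=0 w2=1 w7=1 clk=0
  Δ1: clk:0→1
  Δ2: w0:0→1, w6:1→0
  (2Δ to stable)
t=1 Δ0: w1=1 w5=0 w3=1 w4=0 w0=1 w6=0 w8=0 w2=1 w7=1 clk=1
  Δ1: clk:1→0
  (1Δ to stable)
t=2 Δ0: w1=1 w5=0 w3=1 w4=0 w0=1 w6=0 w8=0 w2=1 w7=1 clk=0
  Δ1: clk:0→1
  Δ2: w1:1→0, w0:1→0
  Δ3: w5:0→1, w3:1→0, w4:0→1, w8:0→1, w2:1→0
  Δ4: w5:1→0, w3:0→1, w2:0→1
  Δ5: w5:0→1, w2:1→0
  Δ6: w2:0→1
  (6Δ to stable)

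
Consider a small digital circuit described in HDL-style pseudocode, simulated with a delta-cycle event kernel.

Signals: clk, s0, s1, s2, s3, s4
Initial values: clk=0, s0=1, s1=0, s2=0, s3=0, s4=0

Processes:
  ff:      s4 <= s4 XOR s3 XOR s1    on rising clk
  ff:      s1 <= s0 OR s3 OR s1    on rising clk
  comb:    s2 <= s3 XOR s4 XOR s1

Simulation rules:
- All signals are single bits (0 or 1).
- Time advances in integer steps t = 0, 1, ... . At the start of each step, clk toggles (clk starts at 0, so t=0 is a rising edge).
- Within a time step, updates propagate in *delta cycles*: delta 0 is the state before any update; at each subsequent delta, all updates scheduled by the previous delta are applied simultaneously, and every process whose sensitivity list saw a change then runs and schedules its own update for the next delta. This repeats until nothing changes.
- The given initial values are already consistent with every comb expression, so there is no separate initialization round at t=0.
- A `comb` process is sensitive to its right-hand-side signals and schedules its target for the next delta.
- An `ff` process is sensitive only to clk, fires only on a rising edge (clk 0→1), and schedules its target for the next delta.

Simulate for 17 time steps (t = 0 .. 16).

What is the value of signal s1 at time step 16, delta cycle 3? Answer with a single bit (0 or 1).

[bits: s3,s2,clk,s0,s1,s4]
t=0: Δ0=000100 Δ1=001100 Δ2=001110 Δ3=011110 | 3Δ
t=1: Δ0=011110 Δ1=010110 | 1Δ
t=2: Δ0=010110 Δ1=011110 Δ2=011111 Δ3=001111 | 3Δ
t=3: Δ0=001111 Δ1=000111 | 1Δ
t=4: Δ0=000111 Δ1=001111 Δ2=001110 Δ3=011110 | 3Δ
t=5: Δ0=011110 Δ1=010110 | 1Δ
t=6: Δ0=010110 Δ1=011110 Δ2=011111 Δ3=001111 | 3Δ
t=7: Δ0=001111 Δ1=000111 | 1Δ
t=8: Δ0=000111 Δ1=001111 Δ2=001110 Δ3=011110 | 3Δ
t=9: Δ0=011110 Δ1=010110 | 1Δ
t=10: Δ0=010110 Δ1=011110 Δ2=011111 Δ3=001111 | 3Δ
t=11: Δ0=001111 Δ1=000111 | 1Δ
t=12: Δ0=000111 Δ1=001111 Δ2=001110 Δ3=011110 | 3Δ
t=13: Δ0=011110 Δ1=010110 | 1Δ
t=14: Δ0=010110 Δ1=011110 Δ2=011111 Δ3=001111 | 3Δ
t=15: Δ0=001111 Δ1=000111 | 1Δ
t=16: Δ0=000111 Δ1=001111 Δ2=001110 Δ3=011110 | 3Δ

1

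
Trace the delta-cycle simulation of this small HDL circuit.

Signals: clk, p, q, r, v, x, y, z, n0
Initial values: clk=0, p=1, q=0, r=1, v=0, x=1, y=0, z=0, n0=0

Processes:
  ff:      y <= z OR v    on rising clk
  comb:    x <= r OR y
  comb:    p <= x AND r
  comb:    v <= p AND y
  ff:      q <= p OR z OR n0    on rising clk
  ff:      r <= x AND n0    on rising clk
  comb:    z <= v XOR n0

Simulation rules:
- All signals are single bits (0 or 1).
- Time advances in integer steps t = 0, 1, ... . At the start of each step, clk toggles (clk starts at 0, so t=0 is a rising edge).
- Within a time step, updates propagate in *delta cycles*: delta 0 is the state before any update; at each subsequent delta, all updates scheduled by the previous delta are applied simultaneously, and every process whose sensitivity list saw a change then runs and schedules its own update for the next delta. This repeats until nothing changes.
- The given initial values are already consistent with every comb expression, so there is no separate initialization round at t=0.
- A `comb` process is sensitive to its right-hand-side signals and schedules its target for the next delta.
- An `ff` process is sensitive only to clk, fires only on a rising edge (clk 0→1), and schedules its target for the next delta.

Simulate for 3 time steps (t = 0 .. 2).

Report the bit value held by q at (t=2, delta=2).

t=0 Δ0: y=0 n0=0 v=0 z=0 clk=0 x=1 p=1 q=0 r=1
  Δ1: clk:0→1
  Δ2: q:0→1, r:1→0
  Δ3: x:1→0, p:1→0
  (3Δ to stable)
t=1 Δ0: y=0 n0=0 v=0 z=0 clk=1 x=0 p=0 q=1 r=0
  Δ1: clk:1→0
  (1Δ to stable)
t=2 Δ0: y=0 n0=0 v=0 z=0 clk=0 x=0 p=0 q=1 r=0
  Δ1: clk:0→1
  Δ2: q:1→0
  (2Δ to stable)

0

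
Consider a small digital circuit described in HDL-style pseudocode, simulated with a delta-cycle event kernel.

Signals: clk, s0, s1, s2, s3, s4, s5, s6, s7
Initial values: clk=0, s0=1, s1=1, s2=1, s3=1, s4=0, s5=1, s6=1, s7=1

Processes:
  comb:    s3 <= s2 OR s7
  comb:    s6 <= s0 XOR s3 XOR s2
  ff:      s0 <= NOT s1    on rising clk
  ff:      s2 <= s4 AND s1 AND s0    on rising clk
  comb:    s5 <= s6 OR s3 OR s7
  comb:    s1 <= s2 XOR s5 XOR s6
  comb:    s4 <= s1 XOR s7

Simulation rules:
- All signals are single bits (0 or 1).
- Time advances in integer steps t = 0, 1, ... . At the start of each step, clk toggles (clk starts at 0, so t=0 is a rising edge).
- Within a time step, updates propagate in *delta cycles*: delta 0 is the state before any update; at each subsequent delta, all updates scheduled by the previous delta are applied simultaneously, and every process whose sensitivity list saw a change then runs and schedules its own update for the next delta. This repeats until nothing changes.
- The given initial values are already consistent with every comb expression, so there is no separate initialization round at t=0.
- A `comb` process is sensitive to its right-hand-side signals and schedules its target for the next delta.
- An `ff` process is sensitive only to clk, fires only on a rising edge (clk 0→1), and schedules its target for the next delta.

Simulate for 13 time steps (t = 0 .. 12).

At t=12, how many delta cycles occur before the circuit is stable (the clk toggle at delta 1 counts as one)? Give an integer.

5

t0.Δ0 clk=0 s3=1 s6=1 s7=1 s1=1 s5=1 s2=1 s4=0 s0=1
t0.Δ1 clk=1 s3=1 s6=1 s7=1 s1=1 s5=1 s2=1 s4=0 s0=1
t0.Δ2 clk=1 s3=1 s6=1 s7=1 s1=1 s5=1 s2=0 s4=0 s0=0
t0.Δ3 clk=1 s3=1 s6=1 s7=1 s1=0 s5=1 s2=0 s4=0 s0=0
t0.Δ4 clk=1 s3=1 s6=1 s7=1 s1=0 s5=1 s2=0 s4=1 s0=0
t1.Δ0 clk=1 s3=1 s6=1 s7=1 s1=0 s5=1 s2=0 s4=1 s0=0
t1.Δ1 clk=0 s3=1 s6=1 s7=1 s1=0 s5=1 s2=0 s4=1 s0=0
t2.Δ0 clk=0 s3=1 s6=1 s7=1 s1=0 s5=1 s2=0 s4=1 s0=0
t2.Δ1 clk=1 s3=1 s6=1 s7=1 s1=0 s5=1 s2=0 s4=1 s0=0
t2.Δ2 clk=1 s3=1 s6=1 s7=1 s1=0 s5=1 s2=0 s4=1 s0=1
t2.Δ3 clk=1 s3=1 s6=0 s7=1 s1=0 s5=1 s2=0 s4=1 s0=1
t2.Δ4 clk=1 s3=1 s6=0 s7=1 s1=1 s5=1 s2=0 s4=1 s0=1
t2.Δ5 clk=1 s3=1 s6=0 s7=1 s1=1 s5=1 s2=0 s4=0 s0=1
t3.Δ0 clk=1 s3=1 s6=0 s7=1 s1=1 s5=1 s2=0 s4=0 s0=1
t3.Δ1 clk=0 s3=1 s6=0 s7=1 s1=1 s5=1 s2=0 s4=0 s0=1
t4.Δ0 clk=0 s3=1 s6=0 s7=1 s1=1 s5=1 s2=0 s4=0 s0=1
t4.Δ1 clk=1 s3=1 s6=0 s7=1 s1=1 s5=1 s2=0 s4=0 s0=1
t4.Δ2 clk=1 s3=1 s6=0 s7=1 s1=1 s5=1 s2=0 s4=0 s0=0
t4.Δ3 clk=1 s3=1 s6=1 s7=1 s1=1 s5=1 s2=0 s4=0 s0=0
t4.Δ4 clk=1 s3=1 s6=1 s7=1 s1=0 s5=1 s2=0 s4=0 s0=0
t4.Δ5 clk=1 s3=1 s6=1 s7=1 s1=0 s5=1 s2=0 s4=1 s0=0
t5.Δ0 clk=1 s3=1 s6=1 s7=1 s1=0 s5=1 s2=0 s4=1 s0=0
t5.Δ1 clk=0 s3=1 s6=1 s7=1 s1=0 s5=1 s2=0 s4=1 s0=0
t6.Δ0 clk=0 s3=1 s6=1 s7=1 s1=0 s5=1 s2=0 s4=1 s0=0
t6.Δ1 clk=1 s3=1 s6=1 s7=1 s1=0 s5=1 s2=0 s4=1 s0=0
t6.Δ2 clk=1 s3=1 s6=1 s7=1 s1=0 s5=1 s2=0 s4=1 s0=1
t6.Δ3 clk=1 s3=1 s6=0 s7=1 s1=0 s5=1 s2=0 s4=1 s0=1
t6.Δ4 clk=1 s3=1 s6=0 s7=1 s1=1 s5=1 s2=0 s4=1 s0=1
t6.Δ5 clk=1 s3=1 s6=0 s7=1 s1=1 s5=1 s2=0 s4=0 s0=1
t7.Δ0 clk=1 s3=1 s6=0 s7=1 s1=1 s5=1 s2=0 s4=0 s0=1
t7.Δ1 clk=0 s3=1 s6=0 s7=1 s1=1 s5=1 s2=0 s4=0 s0=1
t8.Δ0 clk=0 s3=1 s6=0 s7=1 s1=1 s5=1 s2=0 s4=0 s0=1
t8.Δ1 clk=1 s3=1 s6=0 s7=1 s1=1 s5=1 s2=0 s4=0 s0=1
t8.Δ2 clk=1 s3=1 s6=0 s7=1 s1=1 s5=1 s2=0 s4=0 s0=0
t8.Δ3 clk=1 s3=1 s6=1 s7=1 s1=1 s5=1 s2=0 s4=0 s0=0
t8.Δ4 clk=1 s3=1 s6=1 s7=1 s1=0 s5=1 s2=0 s4=0 s0=0
t8.Δ5 clk=1 s3=1 s6=1 s7=1 s1=0 s5=1 s2=0 s4=1 s0=0
t9.Δ0 clk=1 s3=1 s6=1 s7=1 s1=0 s5=1 s2=0 s4=1 s0=0
t9.Δ1 clk=0 s3=1 s6=1 s7=1 s1=0 s5=1 s2=0 s4=1 s0=0
t10.Δ0 clk=0 s3=1 s6=1 s7=1 s1=0 s5=1 s2=0 s4=1 s0=0
t10.Δ1 clk=1 s3=1 s6=1 s7=1 s1=0 s5=1 s2=0 s4=1 s0=0
t10.Δ2 clk=1 s3=1 s6=1 s7=1 s1=0 s5=1 s2=0 s4=1 s0=1
t10.Δ3 clk=1 s3=1 s6=0 s7=1 s1=0 s5=1 s2=0 s4=1 s0=1
t10.Δ4 clk=1 s3=1 s6=0 s7=1 s1=1 s5=1 s2=0 s4=1 s0=1
t10.Δ5 clk=1 s3=1 s6=0 s7=1 s1=1 s5=1 s2=0 s4=0 s0=1
t11.Δ0 clk=1 s3=1 s6=0 s7=1 s1=1 s5=1 s2=0 s4=0 s0=1
t11.Δ1 clk=0 s3=1 s6=0 s7=1 s1=1 s5=1 s2=0 s4=0 s0=1
t12.Δ0 clk=0 s3=1 s6=0 s7=1 s1=1 s5=1 s2=0 s4=0 s0=1
t12.Δ1 clk=1 s3=1 s6=0 s7=1 s1=1 s5=1 s2=0 s4=0 s0=1
t12.Δ2 clk=1 s3=1 s6=0 s7=1 s1=1 s5=1 s2=0 s4=0 s0=0
t12.Δ3 clk=1 s3=1 s6=1 s7=1 s1=1 s5=1 s2=0 s4=0 s0=0
t12.Δ4 clk=1 s3=1 s6=1 s7=1 s1=0 s5=1 s2=0 s4=0 s0=0
t12.Δ5 clk=1 s3=1 s6=1 s7=1 s1=0 s5=1 s2=0 s4=1 s0=0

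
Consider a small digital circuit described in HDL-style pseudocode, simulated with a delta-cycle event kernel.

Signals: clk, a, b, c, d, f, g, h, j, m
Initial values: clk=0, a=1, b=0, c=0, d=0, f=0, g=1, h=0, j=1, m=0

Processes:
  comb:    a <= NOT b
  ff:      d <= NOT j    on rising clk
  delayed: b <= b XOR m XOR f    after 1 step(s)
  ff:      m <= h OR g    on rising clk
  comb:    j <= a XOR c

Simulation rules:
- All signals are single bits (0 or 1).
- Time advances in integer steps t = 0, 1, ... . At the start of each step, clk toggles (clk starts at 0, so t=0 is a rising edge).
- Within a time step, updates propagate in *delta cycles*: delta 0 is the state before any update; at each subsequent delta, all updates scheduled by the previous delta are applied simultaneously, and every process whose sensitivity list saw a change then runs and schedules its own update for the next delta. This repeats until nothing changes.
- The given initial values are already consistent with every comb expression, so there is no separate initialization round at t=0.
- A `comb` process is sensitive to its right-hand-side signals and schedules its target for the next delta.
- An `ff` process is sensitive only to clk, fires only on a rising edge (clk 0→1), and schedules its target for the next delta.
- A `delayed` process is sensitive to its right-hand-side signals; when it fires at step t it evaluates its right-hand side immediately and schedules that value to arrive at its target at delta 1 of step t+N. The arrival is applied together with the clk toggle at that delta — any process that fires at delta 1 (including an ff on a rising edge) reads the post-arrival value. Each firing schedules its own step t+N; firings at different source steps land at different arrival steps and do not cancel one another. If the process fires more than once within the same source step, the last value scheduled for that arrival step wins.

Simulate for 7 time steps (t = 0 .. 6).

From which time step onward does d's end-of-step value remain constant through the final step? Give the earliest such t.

t=0 Δ0: h=0 d=0 g=1 a=1 j=1 c=0 m=0 f=0 clk=0 b=0
  Δ1: clk:0→1
  Δ2: m:0→1
  (2Δ to stable)
t=1 Δ0: h=0 d=0 g=1 a=1 j=1 c=0 m=1 f=0 clk=1 b=0
  Δ1: clk:1→0, b:0→1
  Δ2: a:1→0
  Δ3: j:1→0
  (3Δ to stable)
t=2 Δ0: h=0 d=0 g=1 a=0 j=0 c=0 m=1 f=0 clk=0 b=1
  Δ1: clk:0→1, b:1→0
  Δ2: d:0→1, a:0→1
  Δ3: j:0→1
  (3Δ to stable)
t=3 Δ0: h=0 d=1 g=1 a=1 j=1 c=0 m=1 f=0 clk=1 b=0
  Δ1: clk:1→0, b:0→1
  Δ2: a:1→0
  Δ3: j:1→0
  (3Δ to stable)
t=4 Δ0: h=0 d=1 g=1 a=0 j=0 c=0 m=1 f=0 clk=0 b=1
  Δ1: clk:0→1, b:1→0
  Δ2: a:0→1
  Δ3: j:0→1
  (3Δ to stable)
t=5 Δ0: h=0 d=1 g=1 a=1 j=1 c=0 m=1 f=0 clk=1 b=0
  Δ1: clk:1→0, b:0→1
  Δ2: a:1→0
  Δ3: j:1→0
  (3Δ to stable)
t=6 Δ0: h=0 d=1 g=1 a=0 j=0 c=0 m=1 f=0 clk=0 b=1
  Δ1: clk:0→1, b:1→0
  Δ2: a:0→1
  Δ3: j:0→1
  (3Δ to stable)

2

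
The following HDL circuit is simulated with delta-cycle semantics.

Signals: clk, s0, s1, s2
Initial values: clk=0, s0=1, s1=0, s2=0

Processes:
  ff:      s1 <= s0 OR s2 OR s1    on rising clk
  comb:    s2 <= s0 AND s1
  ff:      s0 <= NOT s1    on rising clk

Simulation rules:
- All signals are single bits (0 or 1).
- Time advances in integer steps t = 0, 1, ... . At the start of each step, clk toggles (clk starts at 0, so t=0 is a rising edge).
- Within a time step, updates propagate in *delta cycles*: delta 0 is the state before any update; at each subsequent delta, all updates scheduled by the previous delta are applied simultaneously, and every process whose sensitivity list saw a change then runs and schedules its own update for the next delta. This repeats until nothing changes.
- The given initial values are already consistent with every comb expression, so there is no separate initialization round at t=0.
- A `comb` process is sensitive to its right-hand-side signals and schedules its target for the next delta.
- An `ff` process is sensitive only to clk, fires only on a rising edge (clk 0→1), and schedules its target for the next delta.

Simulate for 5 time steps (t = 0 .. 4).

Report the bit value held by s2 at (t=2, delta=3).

0

t0.Δ0 s2=0 clk=0 s0=1 s1=0
t0.Δ1 s2=0 clk=1 s0=1 s1=0
t0.Δ2 s2=0 clk=1 s0=1 s1=1
t0.Δ3 s2=1 clk=1 s0=1 s1=1
t1.Δ0 s2=1 clk=1 s0=1 s1=1
t1.Δ1 s2=1 clk=0 s0=1 s1=1
t2.Δ0 s2=1 clk=0 s0=1 s1=1
t2.Δ1 s2=1 clk=1 s0=1 s1=1
t2.Δ2 s2=1 clk=1 s0=0 s1=1
t2.Δ3 s2=0 clk=1 s0=0 s1=1
t3.Δ0 s2=0 clk=1 s0=0 s1=1
t3.Δ1 s2=0 clk=0 s0=0 s1=1
t4.Δ0 s2=0 clk=0 s0=0 s1=1
t4.Δ1 s2=0 clk=1 s0=0 s1=1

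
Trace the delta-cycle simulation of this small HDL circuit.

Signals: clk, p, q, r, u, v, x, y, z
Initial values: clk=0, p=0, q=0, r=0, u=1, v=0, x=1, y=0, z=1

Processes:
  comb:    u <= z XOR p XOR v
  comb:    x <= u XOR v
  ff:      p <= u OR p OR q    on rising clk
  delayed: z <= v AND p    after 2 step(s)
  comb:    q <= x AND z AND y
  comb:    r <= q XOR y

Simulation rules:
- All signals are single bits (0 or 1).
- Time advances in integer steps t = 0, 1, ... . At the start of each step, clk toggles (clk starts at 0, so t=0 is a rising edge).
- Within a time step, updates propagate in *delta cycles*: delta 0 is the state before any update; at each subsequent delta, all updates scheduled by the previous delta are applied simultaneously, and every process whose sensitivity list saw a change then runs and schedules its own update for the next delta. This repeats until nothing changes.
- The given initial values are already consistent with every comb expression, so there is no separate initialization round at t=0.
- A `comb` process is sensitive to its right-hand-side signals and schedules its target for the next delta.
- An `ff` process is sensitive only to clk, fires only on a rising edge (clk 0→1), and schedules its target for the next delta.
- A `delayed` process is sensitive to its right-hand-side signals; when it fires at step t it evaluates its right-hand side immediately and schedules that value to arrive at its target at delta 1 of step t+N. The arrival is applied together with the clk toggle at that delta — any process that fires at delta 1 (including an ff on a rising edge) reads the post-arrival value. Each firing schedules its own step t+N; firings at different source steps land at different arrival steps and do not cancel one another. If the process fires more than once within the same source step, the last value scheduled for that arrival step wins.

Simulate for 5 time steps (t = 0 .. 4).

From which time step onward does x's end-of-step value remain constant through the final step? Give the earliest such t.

t=0 Δ0: q=0 u=1 y=0 z=1 v=0 clk=0 x=1 r=0 p=0
  Δ1: clk:0→1
  Δ2: p:0→1
  Δ3: u:1→0
  Δ4: x:1→0
  (4Δ to stable)
t=1 Δ0: q=0 u=0 y=0 z=1 v=0 clk=1 x=0 r=0 p=1
  Δ1: clk:1→0
  (1Δ to stable)
t=2 Δ0: q=0 u=0 y=0 z=1 v=0 clk=0 x=0 r=0 p=1
  Δ1: z:1→0, clk:0→1
  Δ2: u:0→1
  Δ3: x:0→1
  (3Δ to stable)
t=3 Δ0: q=0 u=1 y=0 z=0 v=0 clk=1 x=1 r=0 p=1
  Δ1: clk:1→0
  (1Δ to stable)
t=4 Δ0: q=0 u=1 y=0 z=0 v=0 clk=0 x=1 r=0 p=1
  Δ1: clk:0→1
  (1Δ to stable)

2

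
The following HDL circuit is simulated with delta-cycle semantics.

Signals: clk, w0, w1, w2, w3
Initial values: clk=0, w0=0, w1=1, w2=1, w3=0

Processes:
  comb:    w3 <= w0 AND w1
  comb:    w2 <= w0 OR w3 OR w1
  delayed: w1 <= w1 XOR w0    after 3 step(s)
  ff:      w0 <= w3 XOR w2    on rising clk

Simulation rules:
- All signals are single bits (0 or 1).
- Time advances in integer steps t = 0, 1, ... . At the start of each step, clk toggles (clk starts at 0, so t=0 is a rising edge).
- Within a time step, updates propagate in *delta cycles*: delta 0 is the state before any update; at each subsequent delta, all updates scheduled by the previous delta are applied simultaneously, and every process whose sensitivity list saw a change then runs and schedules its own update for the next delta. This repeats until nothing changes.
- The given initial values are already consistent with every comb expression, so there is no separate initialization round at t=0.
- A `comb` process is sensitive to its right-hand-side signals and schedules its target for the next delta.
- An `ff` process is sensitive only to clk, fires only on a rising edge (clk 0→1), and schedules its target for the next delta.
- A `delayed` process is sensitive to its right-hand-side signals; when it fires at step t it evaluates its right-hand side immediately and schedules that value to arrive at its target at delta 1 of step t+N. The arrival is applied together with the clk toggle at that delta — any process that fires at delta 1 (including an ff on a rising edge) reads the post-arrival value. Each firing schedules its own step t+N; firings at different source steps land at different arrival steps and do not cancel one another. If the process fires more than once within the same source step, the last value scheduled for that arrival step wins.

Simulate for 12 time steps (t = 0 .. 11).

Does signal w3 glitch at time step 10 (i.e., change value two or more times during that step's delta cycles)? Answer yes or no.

no

t=0 Δ0: w3=0 clk=0 w0=0 w2=1 w1=1
  Δ1: clk:0→1
  Δ2: w0:0→1
  Δ3: w3:0→1
  (3Δ to stable)
t=1 Δ0: w3=1 clk=1 w0=1 w2=1 w1=1
  Δ1: clk:1→0
  (1Δ to stable)
t=2 Δ0: w3=1 clk=0 w0=1 w2=1 w1=1
  Δ1: clk:0→1
  Δ2: w0:1→0
  Δ3: w3:1→0
  (3Δ to stable)
t=3 Δ0: w3=0 clk=1 w0=0 w2=1 w1=1
  Δ1: clk:1→0, w1:1→0
  Δ2: w2:1→0
  (2Δ to stable)
t=4 Δ0: w3=0 clk=0 w0=0 w2=0 w1=0
  Δ1: clk:0→1
  (1Δ to stable)
t=5 Δ0: w3=0 clk=1 w0=0 w2=0 w1=0
  Δ1: clk:1→0, w1:0→1
  Δ2: w2:0→1
  (2Δ to stable)
t=6 Δ0: w3=0 clk=0 w0=0 w2=1 w1=1
  Δ1: clk:0→1, w1:1→0
  Δ2: w0:0→1, w2:1→0
  Δ3: w2:0→1
  (3Δ to stable)
t=7 Δ0: w3=0 clk=1 w0=1 w2=1 w1=0
  Δ1: clk:1→0
  (1Δ to stable)
t=8 Δ0: w3=0 clk=0 w0=1 w2=1 w1=0
  Δ1: clk:0→1, w1:0→1
  Δ2: w3:0→1
  (2Δ to stable)
t=9 Δ0: w3=1 clk=1 w0=1 w2=1 w1=1
  Δ1: clk:1→0
  (1Δ to stable)
t=10 Δ0: w3=1 clk=0 w0=1 w2=1 w1=1
  Δ1: clk:0→1
  Δ2: w0:1→0
  Δ3: w3:1→0
  (3Δ to stable)
t=11 Δ0: w3=0 clk=1 w0=0 w2=1 w1=1
  Δ1: clk:1→0, w1:1→0
  Δ2: w2:1→0
  (2Δ to stable)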